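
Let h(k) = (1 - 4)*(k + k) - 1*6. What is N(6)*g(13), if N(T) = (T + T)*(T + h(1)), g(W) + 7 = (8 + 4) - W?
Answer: 576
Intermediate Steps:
g(W) = 5 - W (g(W) = -7 + ((8 + 4) - W) = -7 + (12 - W) = 5 - W)
h(k) = -6 - 6*k (h(k) = -6*k - 6 = -6 - 6*k)
N(T) = 2*T*(-12 + T) (N(T) = (T + T)*(T + (-6 - 6*1)) = (2*T)*(T + (-6 - 6)) = (2*T)*(T - 12) = (2*T)*(-12 + T) = 2*T*(-12 + T))
N(6)*g(13) = (2*6*(-12 + 6))*(5 - 1*13) = (2*6*(-6))*(5 - 13) = -72*(-8) = 576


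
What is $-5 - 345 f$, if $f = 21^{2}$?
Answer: $-152150$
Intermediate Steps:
$f = 441$
$-5 - 345 f = -5 - 152145 = -152150$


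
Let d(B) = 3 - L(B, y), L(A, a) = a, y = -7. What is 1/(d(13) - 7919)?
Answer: -1/7909 ≈ -0.00012644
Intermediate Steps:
d(B) = 10 (d(B) = 3 - 1*(-7) = 3 + 7 = 10)
1/(d(13) - 7919) = 1/(10 - 7919) = 1/(-7909) = -1/7909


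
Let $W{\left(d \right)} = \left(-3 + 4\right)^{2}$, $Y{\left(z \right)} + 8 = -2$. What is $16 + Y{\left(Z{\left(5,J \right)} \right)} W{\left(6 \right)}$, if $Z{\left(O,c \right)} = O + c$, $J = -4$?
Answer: $6$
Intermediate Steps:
$Y{\left(z \right)} = -10$ ($Y{\left(z \right)} = -8 - 2 = -10$)
$W{\left(d \right)} = 1$ ($W{\left(d \right)} = 1^{2} = 1$)
$16 + Y{\left(Z{\left(5,J \right)} \right)} W{\left(6 \right)} = 16 - 10 = 6$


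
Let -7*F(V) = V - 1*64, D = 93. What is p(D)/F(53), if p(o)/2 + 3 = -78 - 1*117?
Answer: -252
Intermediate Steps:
p(o) = -396 (p(o) = -6 + 2*(-78 - 1*117) = -6 + 2*(-78 - 117) = -6 + 2*(-195) = -6 - 390 = -396)
F(V) = 64/7 - V/7 (F(V) = -(V - 1*64)/7 = -(V - 64)/7 = -(-64 + V)/7 = 64/7 - V/7)
p(D)/F(53) = -396/(64/7 - ⅐*53) = -396/(64/7 - 53/7) = -396/11/7 = -396*7/11 = -252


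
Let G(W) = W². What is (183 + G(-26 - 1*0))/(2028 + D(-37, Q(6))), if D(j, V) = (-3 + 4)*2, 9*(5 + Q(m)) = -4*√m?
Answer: 859/2030 ≈ 0.42315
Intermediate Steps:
Q(m) = -5 - 4*√m/9 (Q(m) = -5 + (-4*√m)/9 = -5 - 4*√m/9)
D(j, V) = 2 (D(j, V) = 1*2 = 2)
(183 + G(-26 - 1*0))/(2028 + D(-37, Q(6))) = (183 + (-26 - 1*0)²)/(2028 + 2) = (183 + (-26 + 0)²)/2030 = (183 + (-26)²)*(1/2030) = (183 + 676)*(1/2030) = 859*(1/2030) = 859/2030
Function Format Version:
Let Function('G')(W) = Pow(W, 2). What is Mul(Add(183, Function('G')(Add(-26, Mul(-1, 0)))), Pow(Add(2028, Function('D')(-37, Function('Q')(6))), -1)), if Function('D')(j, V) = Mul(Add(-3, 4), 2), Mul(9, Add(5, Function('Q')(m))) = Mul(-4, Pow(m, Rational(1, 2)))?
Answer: Rational(859, 2030) ≈ 0.42315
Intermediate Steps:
Function('Q')(m) = Add(-5, Mul(Rational(-4, 9), Pow(m, Rational(1, 2)))) (Function('Q')(m) = Add(-5, Mul(Rational(1, 9), Mul(-4, Pow(m, Rational(1, 2))))) = Add(-5, Mul(Rational(-4, 9), Pow(m, Rational(1, 2)))))
Function('D')(j, V) = 2 (Function('D')(j, V) = Mul(1, 2) = 2)
Mul(Add(183, Function('G')(Add(-26, Mul(-1, 0)))), Pow(Add(2028, Function('D')(-37, Function('Q')(6))), -1)) = Mul(Add(183, Pow(Add(-26, Mul(-1, 0)), 2)), Pow(Add(2028, 2), -1)) = Mul(Add(183, Pow(Add(-26, 0), 2)), Pow(2030, -1)) = Mul(Add(183, Pow(-26, 2)), Rational(1, 2030)) = Mul(Add(183, 676), Rational(1, 2030)) = Mul(859, Rational(1, 2030)) = Rational(859, 2030)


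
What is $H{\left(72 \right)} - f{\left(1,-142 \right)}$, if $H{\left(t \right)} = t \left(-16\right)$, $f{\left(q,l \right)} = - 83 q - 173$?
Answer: $-896$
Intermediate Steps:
$f{\left(q,l \right)} = -173 - 83 q$
$H{\left(t \right)} = - 16 t$
$H{\left(72 \right)} - f{\left(1,-142 \right)} = \left(-16\right) 72 - \left(-173 - 83\right) = -1152 - \left(-173 - 83\right) = -1152 - -256 = -1152 + 256 = -896$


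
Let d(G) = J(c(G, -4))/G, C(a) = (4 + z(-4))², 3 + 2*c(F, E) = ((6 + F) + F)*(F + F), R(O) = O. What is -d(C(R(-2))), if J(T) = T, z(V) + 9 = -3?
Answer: -17149/128 ≈ -133.98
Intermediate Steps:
c(F, E) = -3/2 + F*(6 + 2*F) (c(F, E) = -3/2 + (((6 + F) + F)*(F + F))/2 = -3/2 + ((6 + 2*F)*(2*F))/2 = -3/2 + (2*F*(6 + 2*F))/2 = -3/2 + F*(6 + 2*F))
z(V) = -12 (z(V) = -9 - 3 = -12)
C(a) = 64 (C(a) = (4 - 12)² = (-8)² = 64)
d(G) = (-3/2 + 2*G² + 6*G)/G
-d(C(R(-2))) = -(6 + 2*64 - 3/2/64) = -(6 + 128 - 3/2*1/64) = -(6 + 128 - 3/128) = -1*17149/128 = -17149/128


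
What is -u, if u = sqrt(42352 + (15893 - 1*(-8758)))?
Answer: -sqrt(67003) ≈ -258.85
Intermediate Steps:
u = sqrt(67003) (u = sqrt(42352 + (15893 + 8758)) = sqrt(42352 + 24651) = sqrt(67003) ≈ 258.85)
-u = -sqrt(67003)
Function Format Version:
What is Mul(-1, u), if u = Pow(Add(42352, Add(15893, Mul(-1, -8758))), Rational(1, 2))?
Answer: Mul(-1, Pow(67003, Rational(1, 2))) ≈ -258.85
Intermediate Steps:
u = Pow(67003, Rational(1, 2)) (u = Pow(Add(42352, Add(15893, 8758)), Rational(1, 2)) = Pow(Add(42352, 24651), Rational(1, 2)) = Pow(67003, Rational(1, 2)) ≈ 258.85)
Mul(-1, u) = Mul(-1, Pow(67003, Rational(1, 2)))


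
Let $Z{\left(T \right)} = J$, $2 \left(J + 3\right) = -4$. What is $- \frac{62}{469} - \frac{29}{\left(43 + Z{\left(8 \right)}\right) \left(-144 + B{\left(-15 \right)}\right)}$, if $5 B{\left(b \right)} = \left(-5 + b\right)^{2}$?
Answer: $- \frac{137183}{1140608} \approx -0.12027$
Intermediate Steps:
$J = -5$ ($J = -3 + \frac{1}{2} \left(-4\right) = -3 - 2 = -5$)
$B{\left(b \right)} = \frac{\left(-5 + b\right)^{2}}{5}$
$Z{\left(T \right)} = -5$
$- \frac{62}{469} - \frac{29}{\left(43 + Z{\left(8 \right)}\right) \left(-144 + B{\left(-15 \right)}\right)} = - \frac{62}{469} - \frac{29}{\left(43 - 5\right) \left(-144 + \frac{\left(-5 - 15\right)^{2}}{5}\right)} = \left(-62\right) \frac{1}{469} - \frac{29}{38 \left(-144 + \frac{\left(-20\right)^{2}}{5}\right)} = - \frac{62}{469} - \frac{29}{38 \left(-144 + \frac{1}{5} \cdot 400\right)} = - \frac{62}{469} - \frac{29}{38 \left(-144 + 80\right)} = - \frac{62}{469} - \frac{29}{38 \left(-64\right)} = - \frac{62}{469} - \frac{29}{-2432} = - \frac{62}{469} - - \frac{29}{2432} = - \frac{62}{469} + \frac{29}{2432} = - \frac{137183}{1140608}$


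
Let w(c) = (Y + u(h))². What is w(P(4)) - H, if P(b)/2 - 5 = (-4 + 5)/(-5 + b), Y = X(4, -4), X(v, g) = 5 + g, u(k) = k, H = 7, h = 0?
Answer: -6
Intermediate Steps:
Y = 1 (Y = 5 - 4 = 1)
P(b) = 10 + 2/(-5 + b) (P(b) = 10 + 2*((-4 + 5)/(-5 + b)) = 10 + 2*(1/(-5 + b)) = 10 + 2/(-5 + b))
w(c) = 1 (w(c) = (1 + 0)² = 1² = 1)
w(P(4)) - H = 1 - 1*7 = 1 - 7 = -6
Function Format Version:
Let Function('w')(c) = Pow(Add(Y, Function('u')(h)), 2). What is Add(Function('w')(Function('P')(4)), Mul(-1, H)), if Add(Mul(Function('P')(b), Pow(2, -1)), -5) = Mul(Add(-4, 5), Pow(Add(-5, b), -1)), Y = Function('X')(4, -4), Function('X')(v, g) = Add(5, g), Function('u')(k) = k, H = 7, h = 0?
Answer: -6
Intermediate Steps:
Y = 1 (Y = Add(5, -4) = 1)
Function('P')(b) = Add(10, Mul(2, Pow(Add(-5, b), -1))) (Function('P')(b) = Add(10, Mul(2, Mul(Add(-4, 5), Pow(Add(-5, b), -1)))) = Add(10, Mul(2, Mul(1, Pow(Add(-5, b), -1)))) = Add(10, Mul(2, Pow(Add(-5, b), -1))))
Function('w')(c) = 1 (Function('w')(c) = Pow(Add(1, 0), 2) = Pow(1, 2) = 1)
Add(Function('w')(Function('P')(4)), Mul(-1, H)) = Add(1, Mul(-1, 7)) = Add(1, -7) = -6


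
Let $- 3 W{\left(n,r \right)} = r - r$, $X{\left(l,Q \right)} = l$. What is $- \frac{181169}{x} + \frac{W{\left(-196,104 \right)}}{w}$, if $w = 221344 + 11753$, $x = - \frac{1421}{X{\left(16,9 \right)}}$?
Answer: $\frac{2898704}{1421} \approx 2039.9$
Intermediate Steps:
$W{\left(n,r \right)} = 0$ ($W{\left(n,r \right)} = - \frac{r - r}{3} = \left(- \frac{1}{3}\right) 0 = 0$)
$x = - \frac{1421}{16} \approx -88.813$
$w = 233097$
$- \frac{181169}{x} + \frac{W{\left(-196,104 \right)}}{w} = - \frac{181169}{- \frac{1421}{16}} + \frac{0}{233097} = \left(-181169\right) \left(- \frac{16}{1421}\right) + 0 \cdot \frac{1}{233097} = \frac{2898704}{1421} + 0 = \frac{2898704}{1421}$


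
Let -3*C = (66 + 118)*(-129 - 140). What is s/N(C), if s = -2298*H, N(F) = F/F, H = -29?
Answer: 66642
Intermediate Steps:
C = 49496/3 (C = -(66 + 118)*(-129 - 140)/3 = -184*(-269)/3 = -1/3*(-49496) = 49496/3 ≈ 16499.)
N(F) = 1
s = 66642 (s = -2298*(-29) = 66642)
s/N(C) = 66642/1 = 66642*1 = 66642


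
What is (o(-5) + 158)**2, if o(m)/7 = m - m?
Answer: 24964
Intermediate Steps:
o(m) = 0 (o(m) = 7*(m - m) = 7*0 = 0)
(o(-5) + 158)**2 = (0 + 158)**2 = 158**2 = 24964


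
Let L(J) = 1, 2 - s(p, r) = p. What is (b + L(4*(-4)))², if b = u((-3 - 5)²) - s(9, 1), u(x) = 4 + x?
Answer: 5776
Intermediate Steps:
s(p, r) = 2 - p
b = 75 (b = (4 + (-3 - 5)²) - (2 - 1*9) = (4 + (-8)²) - (2 - 9) = (4 + 64) - 1*(-7) = 68 + 7 = 75)
(b + L(4*(-4)))² = (75 + 1)² = 76² = 5776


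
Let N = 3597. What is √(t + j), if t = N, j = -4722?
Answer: 15*I*√5 ≈ 33.541*I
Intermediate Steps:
t = 3597
√(t + j) = √(3597 - 4722) = √(-1125) = 15*I*√5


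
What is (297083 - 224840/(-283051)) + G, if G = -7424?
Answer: 81988494449/283051 ≈ 2.8966e+5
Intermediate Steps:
(297083 - 224840/(-283051)) + G = (297083 - 224840/(-283051)) - 7424 = (297083 - 224840*(-1/283051)) - 7424 = (297083 + 224840/283051) - 7424 = 84089865073/283051 - 7424 = 81988494449/283051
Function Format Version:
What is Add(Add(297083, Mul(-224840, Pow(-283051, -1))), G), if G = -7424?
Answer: Rational(81988494449, 283051) ≈ 2.8966e+5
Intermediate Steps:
Add(Add(297083, Mul(-224840, Pow(-283051, -1))), G) = Add(Add(297083, Mul(-224840, Pow(-283051, -1))), -7424) = Add(Add(297083, Mul(-224840, Rational(-1, 283051))), -7424) = Add(Add(297083, Rational(224840, 283051)), -7424) = Add(Rational(84089865073, 283051), -7424) = Rational(81988494449, 283051)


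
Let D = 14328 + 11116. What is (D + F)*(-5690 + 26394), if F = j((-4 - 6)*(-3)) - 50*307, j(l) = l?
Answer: 209607296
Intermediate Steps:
F = -15320 (F = (-4 - 6)*(-3) - 50*307 = -10*(-3) - 1*15350 = 30 - 15350 = -15320)
D = 25444
(D + F)*(-5690 + 26394) = (25444 - 15320)*(-5690 + 26394) = 10124*20704 = 209607296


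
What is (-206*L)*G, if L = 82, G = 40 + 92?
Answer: -2229744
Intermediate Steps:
G = 132
(-206*L)*G = -206*82*132 = -16892*132 = -2229744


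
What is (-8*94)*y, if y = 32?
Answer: -24064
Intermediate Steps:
(-8*94)*y = -8*94*32 = -752*32 = -24064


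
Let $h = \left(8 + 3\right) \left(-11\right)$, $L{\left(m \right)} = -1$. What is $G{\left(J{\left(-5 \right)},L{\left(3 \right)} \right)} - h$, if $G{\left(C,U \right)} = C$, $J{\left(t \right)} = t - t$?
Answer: $121$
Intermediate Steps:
$J{\left(t \right)} = 0$
$h = -121$ ($h = 11 \left(-11\right) = -121$)
$G{\left(J{\left(-5 \right)},L{\left(3 \right)} \right)} - h = 0 - -121 = 0 + 121 = 121$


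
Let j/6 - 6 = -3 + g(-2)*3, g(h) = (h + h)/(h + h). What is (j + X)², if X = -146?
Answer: 12100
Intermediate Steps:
g(h) = 1 (g(h) = (2*h)/((2*h)) = (2*h)*(1/(2*h)) = 1)
j = 36 (j = 36 + 6*(-3 + 1*3) = 36 + 6*(-3 + 3) = 36 + 6*0 = 36 + 0 = 36)
(j + X)² = (36 - 146)² = (-110)² = 12100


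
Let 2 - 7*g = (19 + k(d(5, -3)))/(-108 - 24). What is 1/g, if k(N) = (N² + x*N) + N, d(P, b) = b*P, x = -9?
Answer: 231/157 ≈ 1.4713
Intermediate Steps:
d(P, b) = P*b
k(N) = N² - 8*N (k(N) = (N² - 9*N) + N = N² - 8*N)
g = 157/231 (g = 2/7 - (19 + (5*(-3))*(-8 + 5*(-3)))/(7*(-108 - 24)) = 2/7 - (19 - 15*(-8 - 15))/(7*(-132)) = 2/7 - (-1)*(19 - 15*(-23))/924 = 2/7 - (-1)*(19 + 345)/924 = 2/7 - (-1)*364/924 = 2/7 - ⅐*(-91/33) = 2/7 + 13/33 = 157/231 ≈ 0.67965)
1/g = 1/(157/231) = 231/157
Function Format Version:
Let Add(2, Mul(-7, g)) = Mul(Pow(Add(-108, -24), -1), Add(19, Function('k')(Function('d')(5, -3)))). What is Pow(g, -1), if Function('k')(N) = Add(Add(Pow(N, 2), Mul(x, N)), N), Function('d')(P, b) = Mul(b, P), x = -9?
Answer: Rational(231, 157) ≈ 1.4713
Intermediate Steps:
Function('d')(P, b) = Mul(P, b)
Function('k')(N) = Add(Pow(N, 2), Mul(-8, N)) (Function('k')(N) = Add(Add(Pow(N, 2), Mul(-9, N)), N) = Add(Pow(N, 2), Mul(-8, N)))
g = Rational(157, 231) (g = Add(Rational(2, 7), Mul(Rational(-1, 7), Mul(Pow(Add(-108, -24), -1), Add(19, Mul(Mul(5, -3), Add(-8, Mul(5, -3))))))) = Add(Rational(2, 7), Mul(Rational(-1, 7), Mul(Pow(-132, -1), Add(19, Mul(-15, Add(-8, -15)))))) = Add(Rational(2, 7), Mul(Rational(-1, 7), Mul(Rational(-1, 132), Add(19, Mul(-15, -23))))) = Add(Rational(2, 7), Mul(Rational(-1, 7), Mul(Rational(-1, 132), Add(19, 345)))) = Add(Rational(2, 7), Mul(Rational(-1, 7), Mul(Rational(-1, 132), 364))) = Add(Rational(2, 7), Mul(Rational(-1, 7), Rational(-91, 33))) = Add(Rational(2, 7), Rational(13, 33)) = Rational(157, 231) ≈ 0.67965)
Pow(g, -1) = Pow(Rational(157, 231), -1) = Rational(231, 157)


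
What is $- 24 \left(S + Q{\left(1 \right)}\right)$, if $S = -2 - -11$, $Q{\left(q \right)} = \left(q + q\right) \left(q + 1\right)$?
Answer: $-312$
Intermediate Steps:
$Q{\left(q \right)} = 2 q \left(1 + q\right)$
$S = 9$ ($S = -2 + 11 = 9$)
$- 24 \left(S + Q{\left(1 \right)}\right) = - 24 \left(9 + 2 \cdot 1 \left(1 + 1\right)\right) = - 24 \left(9 + 2 \cdot 1 \cdot 2\right) = - 24 \left(9 + 4\right) = \left(-24\right) 13 = -312$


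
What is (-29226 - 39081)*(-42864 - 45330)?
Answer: 6024267558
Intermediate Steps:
(-29226 - 39081)*(-42864 - 45330) = -68307*(-88194) = 6024267558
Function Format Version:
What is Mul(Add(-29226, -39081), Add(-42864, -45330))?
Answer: 6024267558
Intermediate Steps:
Mul(Add(-29226, -39081), Add(-42864, -45330)) = Mul(-68307, -88194) = 6024267558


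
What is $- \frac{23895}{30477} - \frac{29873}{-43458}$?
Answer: $- \frac{42663163}{441489822} \approx -0.096635$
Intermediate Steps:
$- \frac{23895}{30477} - \frac{29873}{-43458} = \left(-23895\right) \frac{1}{30477} - - \frac{29873}{43458} = - \frac{7965}{10159} + \frac{29873}{43458} = - \frac{42663163}{441489822}$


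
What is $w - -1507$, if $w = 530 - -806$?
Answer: $2843$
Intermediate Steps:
$w = 1336$ ($w = 530 + 806 = 1336$)
$w - -1507 = 1336 - -1507 = 1336 + 1507 = 2843$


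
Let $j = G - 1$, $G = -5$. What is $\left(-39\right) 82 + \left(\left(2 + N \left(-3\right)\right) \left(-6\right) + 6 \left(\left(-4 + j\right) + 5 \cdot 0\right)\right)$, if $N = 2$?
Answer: $-3234$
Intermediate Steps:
$j = -6$ ($j = -5 - 1 = -6$)
$\left(-39\right) 82 + \left(\left(2 + N \left(-3\right)\right) \left(-6\right) + 6 \left(\left(-4 + j\right) + 5 \cdot 0\right)\right) = \left(-39\right) 82 + \left(\left(2 + 2 \left(-3\right)\right) \left(-6\right) + 6 \left(\left(-4 - 6\right) + 5 \cdot 0\right)\right) = -3198 + \left(\left(2 - 6\right) \left(-6\right) + 6 \left(-10 + 0\right)\right) = -3198 + \left(\left(-4\right) \left(-6\right) + 6 \left(-10\right)\right) = -3198 + \left(24 - 60\right) = -3198 - 36 = -3234$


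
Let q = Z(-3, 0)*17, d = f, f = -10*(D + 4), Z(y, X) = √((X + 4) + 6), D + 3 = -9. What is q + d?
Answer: 80 + 17*√10 ≈ 133.76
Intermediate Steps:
D = -12 (D = -3 - 9 = -12)
Z(y, X) = √(10 + X) (Z(y, X) = √((4 + X) + 6) = √(10 + X))
f = 80 (f = -10*(-12 + 4) = -10*(-8) = 80)
d = 80
q = 17*√10 (q = √(10 + 0)*17 = √10*17 = 17*√10 ≈ 53.759)
q + d = 17*√10 + 80 = 80 + 17*√10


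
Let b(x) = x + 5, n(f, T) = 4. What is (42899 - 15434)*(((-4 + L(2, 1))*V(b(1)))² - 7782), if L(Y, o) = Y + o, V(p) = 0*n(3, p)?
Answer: -213732630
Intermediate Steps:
b(x) = 5 + x
V(p) = 0 (V(p) = 0*4 = 0)
(42899 - 15434)*(((-4 + L(2, 1))*V(b(1)))² - 7782) = (42899 - 15434)*(((-4 + (2 + 1))*0)² - 7782) = 27465*(((-4 + 3)*0)² - 7782) = 27465*((-1*0)² - 7782) = 27465*(0² - 7782) = 27465*(0 - 7782) = 27465*(-7782) = -213732630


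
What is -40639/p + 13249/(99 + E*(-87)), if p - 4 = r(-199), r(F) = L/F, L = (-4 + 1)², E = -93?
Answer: -66223421627/6445530 ≈ -10274.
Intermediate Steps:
L = 9 (L = (-3)² = 9)
r(F) = 9/F
p = 787/199 (p = 4 + 9/(-199) = 4 + 9*(-1/199) = 4 - 9/199 = 787/199 ≈ 3.9548)
-40639/p + 13249/(99 + E*(-87)) = -40639/787/199 + 13249/(99 - 93*(-87)) = -40639*199/787 + 13249/(99 + 8091) = -8087161/787 + 13249/8190 = -66223421627/6445530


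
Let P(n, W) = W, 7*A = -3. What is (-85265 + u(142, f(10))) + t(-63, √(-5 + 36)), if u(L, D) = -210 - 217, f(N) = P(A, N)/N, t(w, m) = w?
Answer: -85755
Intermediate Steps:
A = -3/7 (A = (⅐)*(-3) = -3/7 ≈ -0.42857)
f(N) = 1 (f(N) = N/N = 1)
u(L, D) = -427
(-85265 + u(142, f(10))) + t(-63, √(-5 + 36)) = (-85265 - 427) - 63 = -85692 - 63 = -85755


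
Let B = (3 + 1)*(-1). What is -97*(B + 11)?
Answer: -679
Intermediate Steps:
B = -4 (B = 4*(-1) = -4)
-97*(B + 11) = -97*(-4 + 11) = -97*7 = -679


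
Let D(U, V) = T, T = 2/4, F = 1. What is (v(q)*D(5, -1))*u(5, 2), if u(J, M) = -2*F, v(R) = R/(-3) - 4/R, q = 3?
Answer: 7/3 ≈ 2.3333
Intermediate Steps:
T = 1/2 (T = 2*(1/4) = 1/2 ≈ 0.50000)
D(U, V) = 1/2
v(R) = -4/R - R/3 (v(R) = R*(-1/3) - 4/R = -R/3 - 4/R = -4/R - R/3)
u(J, M) = -2 (u(J, M) = -2*1 = -2)
(v(q)*D(5, -1))*u(5, 2) = ((-4/3 - 1/3*3)*(1/2))*(-2) = ((-4*1/3 - 1)*(1/2))*(-2) = ((-4/3 - 1)*(1/2))*(-2) = -7/3*1/2*(-2) = -7/6*(-2) = 7/3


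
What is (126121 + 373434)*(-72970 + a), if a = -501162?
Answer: -286810511260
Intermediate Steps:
(126121 + 373434)*(-72970 + a) = (126121 + 373434)*(-72970 - 501162) = 499555*(-574132) = -286810511260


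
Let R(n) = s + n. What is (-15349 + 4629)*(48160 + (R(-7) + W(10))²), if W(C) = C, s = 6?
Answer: -517143520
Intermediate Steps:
R(n) = 6 + n
(-15349 + 4629)*(48160 + (R(-7) + W(10))²) = (-15349 + 4629)*(48160 + ((6 - 7) + 10)²) = -10720*(48160 + (-1 + 10)²) = -10720*(48160 + 9²) = -10720*(48160 + 81) = -10720*48241 = -517143520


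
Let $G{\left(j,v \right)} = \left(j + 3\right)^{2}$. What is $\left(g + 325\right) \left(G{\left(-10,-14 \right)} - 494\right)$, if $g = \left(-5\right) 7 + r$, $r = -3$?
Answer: $-127715$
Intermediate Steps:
$g = -38$ ($g = \left(-5\right) 7 - 3 = -35 - 3 = -38$)
$G{\left(j,v \right)} = \left(3 + j\right)^{2}$
$\left(g + 325\right) \left(G{\left(-10,-14 \right)} - 494\right) = \left(-38 + 325\right) \left(\left(3 - 10\right)^{2} - 494\right) = 287 \left(\left(-7\right)^{2} - 494\right) = 287 \left(49 - 494\right) = 287 \left(-445\right) = -127715$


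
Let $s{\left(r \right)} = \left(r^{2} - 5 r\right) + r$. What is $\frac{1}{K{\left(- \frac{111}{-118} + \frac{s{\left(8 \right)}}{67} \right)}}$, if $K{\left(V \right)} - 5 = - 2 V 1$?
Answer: $\frac{3953}{8552} \approx 0.46223$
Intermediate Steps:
$s{\left(r \right)} = r^{2} - 4 r$
$K{\left(V \right)} = 5 - 2 V$ ($K{\left(V \right)} = 5 + - 2 V 1 = 5 - 2 V$)
$\frac{1}{K{\left(- \frac{111}{-118} + \frac{s{\left(8 \right)}}{67} \right)}} = \frac{1}{5 - 2 \left(- \frac{111}{-118} + \frac{8 \left(-4 + 8\right)}{67}\right)} = \frac{1}{5 - 2 \left(\left(-111\right) \left(- \frac{1}{118}\right) + 8 \cdot 4 \cdot \frac{1}{67}\right)} = \frac{1}{5 - 2 \left(\frac{111}{118} + 32 \cdot \frac{1}{67}\right)} = \frac{1}{5 - 2 \left(\frac{111}{118} + \frac{32}{67}\right)} = \frac{1}{5 - \frac{11213}{3953}} = \frac{1}{\frac{8552}{3953}} = \frac{3953}{8552}$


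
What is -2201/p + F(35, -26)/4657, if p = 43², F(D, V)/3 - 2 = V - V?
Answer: -10238963/8610793 ≈ -1.1891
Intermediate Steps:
F(D, V) = 6 (F(D, V) = 6 + 3*(V - V) = 6 + 3*0 = 6 + 0 = 6)
p = 1849
-2201/p + F(35, -26)/4657 = -2201/1849 + 6/4657 = -10238963/8610793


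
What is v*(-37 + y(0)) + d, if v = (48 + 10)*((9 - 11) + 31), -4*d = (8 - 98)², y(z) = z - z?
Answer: -64259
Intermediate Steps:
y(z) = 0
d = -2025 (d = -(8 - 98)²/4 = -¼*(-90)² = -¼*8100 = -2025)
v = 1682 (v = 58*(-2 + 31) = 58*29 = 1682)
v*(-37 + y(0)) + d = 1682*(-37 + 0) - 2025 = 1682*(-37) - 2025 = -62234 - 2025 = -64259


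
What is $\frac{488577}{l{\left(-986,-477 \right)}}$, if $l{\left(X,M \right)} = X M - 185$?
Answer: $\frac{488577}{470137} \approx 1.0392$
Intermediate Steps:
$l{\left(X,M \right)} = -185 + M X$ ($l{\left(X,M \right)} = M X - 185 = -185 + M X$)
$\frac{488577}{l{\left(-986,-477 \right)}} = \frac{488577}{-185 - -470322} = \frac{488577}{-185 + 470322} = \frac{488577}{470137}$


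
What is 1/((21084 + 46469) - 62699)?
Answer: 1/4854 ≈ 0.00020602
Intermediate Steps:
1/((21084 + 46469) - 62699) = 1/(67553 - 62699) = 1/4854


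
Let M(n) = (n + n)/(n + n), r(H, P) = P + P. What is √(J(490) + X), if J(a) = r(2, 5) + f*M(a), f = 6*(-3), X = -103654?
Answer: 3*I*√11518 ≈ 321.97*I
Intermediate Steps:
r(H, P) = 2*P
f = -18
M(n) = 1 (M(n) = (2*n)/((2*n)) = (2*n)*(1/(2*n)) = 1)
J(a) = -8 (J(a) = 2*5 - 18*1 = 10 - 18 = -8)
√(J(490) + X) = √(-8 - 103654) = √(-103662) = 3*I*√11518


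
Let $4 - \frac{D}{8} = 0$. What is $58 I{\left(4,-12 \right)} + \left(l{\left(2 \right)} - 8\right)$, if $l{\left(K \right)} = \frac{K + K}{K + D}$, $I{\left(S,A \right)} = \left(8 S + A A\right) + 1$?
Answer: $\frac{174388}{17} \approx 10258.0$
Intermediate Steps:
$D = 32$ ($D = 32 - 0 = 32 + 0 = 32$)
$I{\left(S,A \right)} = 1 + A^{2} + 8 S$ ($I{\left(S,A \right)} = \left(8 S + A^{2}\right) + 1 = \left(A^{2} + 8 S\right) + 1 = 1 + A^{2} + 8 S$)
$l{\left(K \right)} = \frac{2 K}{32 + K}$ ($l{\left(K \right)} = \frac{K + K}{K + 32} = \frac{2 K}{32 + K}$)
$58 I{\left(4,-12 \right)} + \left(l{\left(2 \right)} - 8\right) = 58 \left(1 + \left(-12\right)^{2} + 8 \cdot 4\right) - \left(8 - \frac{4}{32 + 2}\right) = 58 \left(1 + 144 + 32\right) - \left(8 - \frac{4}{34}\right) = 58 \cdot 177 - \left(8 - \frac{2}{17}\right) = 10266 + \left(\frac{2}{17} - 8\right) = 10266 - \frac{134}{17} = \frac{174388}{17}$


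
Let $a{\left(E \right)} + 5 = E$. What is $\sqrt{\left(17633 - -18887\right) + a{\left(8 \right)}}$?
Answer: $\sqrt{36523} \approx 191.11$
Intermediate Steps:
$a{\left(E \right)} = -5 + E$
$\sqrt{\left(17633 - -18887\right) + a{\left(8 \right)}} = \sqrt{\left(17633 - -18887\right) + \left(-5 + 8\right)} = \sqrt{\left(17633 + 18887\right) + 3} = \sqrt{36520 + 3} = \sqrt{36523}$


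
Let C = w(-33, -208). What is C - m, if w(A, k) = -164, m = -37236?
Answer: 37072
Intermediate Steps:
C = -164
C - m = -164 - 1*(-37236) = -164 + 37236 = 37072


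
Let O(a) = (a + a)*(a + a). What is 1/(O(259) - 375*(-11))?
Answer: 1/272449 ≈ 3.6704e-6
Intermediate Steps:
O(a) = 4*a**2 (O(a) = (2*a)*(2*a) = 4*a**2)
1/(O(259) - 375*(-11)) = 1/(4*259**2 - 375*(-11)) = 1/(4*67081 + 4125) = 1/(268324 + 4125) = 1/272449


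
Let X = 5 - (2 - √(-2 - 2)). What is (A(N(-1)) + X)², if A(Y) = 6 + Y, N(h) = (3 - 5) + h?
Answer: 32 + 24*I ≈ 32.0 + 24.0*I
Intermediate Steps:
N(h) = -2 + h
X = 3 + 2*I (X = 5 - (2 - √(-4)) = 5 - (2 - 2*I) = 5 + (-2 + 2*I) = 3 + 2*I ≈ 3.0 + 2.0*I)
(A(N(-1)) + X)² = ((6 + (-2 - 1)) + (3 + 2*I))² = ((6 - 3) + (3 + 2*I))² = (3 + (3 + 2*I))² = (6 + 2*I)²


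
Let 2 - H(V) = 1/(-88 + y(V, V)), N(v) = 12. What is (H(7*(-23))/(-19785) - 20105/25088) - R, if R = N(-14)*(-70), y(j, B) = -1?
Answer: 37072921459223/44176581120 ≈ 839.20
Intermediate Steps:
H(V) = 179/89 (H(V) = 2 - 1/(-88 - 1) = 2 - 1/(-89) = 2 - 1*(-1/89) = 2 + 1/89 = 179/89)
R = -840 (R = 12*(-70) = -840)
(H(7*(-23))/(-19785) - 20105/25088) - R = ((179/89)/(-19785) - 20105/25088) - 1*(-840) = ((179/89)*(-1/19785) - 20105*1/25088) + 840 = (-179/1760865 - 20105/25088) + 840 = -35406681577/44176581120 + 840 = 37072921459223/44176581120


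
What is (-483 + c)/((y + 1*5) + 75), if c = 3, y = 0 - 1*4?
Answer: -120/19 ≈ -6.3158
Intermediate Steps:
y = -4 (y = 0 - 4 = -4)
(-483 + c)/((y + 1*5) + 75) = (-483 + 3)/((-4 + 1*5) + 75) = -480/((-4 + 5) + 75) = -480/(1 + 75) = -480/76 = -480*1/76 = -120/19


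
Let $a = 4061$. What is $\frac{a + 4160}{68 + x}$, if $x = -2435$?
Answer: $- \frac{8221}{2367} \approx -3.4732$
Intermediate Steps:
$\frac{a + 4160}{68 + x} = \frac{4061 + 4160}{68 - 2435} = \frac{8221}{-2367} = 8221 \left(- \frac{1}{2367}\right) = - \frac{8221}{2367}$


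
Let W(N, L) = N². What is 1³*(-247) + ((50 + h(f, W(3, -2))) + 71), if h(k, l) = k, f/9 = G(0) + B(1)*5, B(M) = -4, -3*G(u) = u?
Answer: -306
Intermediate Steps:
G(u) = -u/3
f = -180 (f = 9*(-⅓*0 - 4*5) = 9*(0 - 20) = 9*(-20) = -180)
1³*(-247) + ((50 + h(f, W(3, -2))) + 71) = 1³*(-247) + ((50 - 180) + 71) = 1*(-247) + (-130 + 71) = -247 - 59 = -306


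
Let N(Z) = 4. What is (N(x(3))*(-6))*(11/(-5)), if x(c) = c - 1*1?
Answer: 264/5 ≈ 52.800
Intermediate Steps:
x(c) = -1 + c (x(c) = c - 1 = -1 + c)
(N(x(3))*(-6))*(11/(-5)) = (4*(-6))*(11/(-5)) = -264*(-1)/5 = -24*(-11/5) = 264/5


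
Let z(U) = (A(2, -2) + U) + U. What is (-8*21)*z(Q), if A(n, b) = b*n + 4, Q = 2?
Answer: -672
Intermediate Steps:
A(n, b) = 4 + b*n
z(U) = 2*U (z(U) = ((4 - 2*2) + U) + U = ((4 - 4) + U) + U = (0 + U) + U = U + U = 2*U)
(-8*21)*z(Q) = (-8*21)*(2*2) = -168*4 = -672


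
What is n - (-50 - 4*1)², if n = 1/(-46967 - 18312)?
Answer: -190353565/65279 ≈ -2916.0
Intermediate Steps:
n = -1/65279 (n = 1/(-65279) = -1/65279 ≈ -1.5319e-5)
n - (-50 - 4*1)² = -1/65279 - (-50 - 4*1)² = -1/65279 - (-50 - 4)² = -1/65279 - 1*(-54)² = -1/65279 - 1*2916 = -1/65279 - 2916 = -190353565/65279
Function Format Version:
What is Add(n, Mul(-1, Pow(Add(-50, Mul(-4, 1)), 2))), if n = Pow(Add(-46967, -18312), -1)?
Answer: Rational(-190353565, 65279) ≈ -2916.0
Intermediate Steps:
n = Rational(-1, 65279) (n = Pow(-65279, -1) = Rational(-1, 65279) ≈ -1.5319e-5)
Add(n, Mul(-1, Pow(Add(-50, Mul(-4, 1)), 2))) = Add(Rational(-1, 65279), Mul(-1, Pow(Add(-50, Mul(-4, 1)), 2))) = Add(Rational(-1, 65279), Mul(-1, Pow(Add(-50, -4), 2))) = Add(Rational(-1, 65279), Mul(-1, Pow(-54, 2))) = Add(Rational(-1, 65279), Mul(-1, 2916)) = Add(Rational(-1, 65279), -2916) = Rational(-190353565, 65279)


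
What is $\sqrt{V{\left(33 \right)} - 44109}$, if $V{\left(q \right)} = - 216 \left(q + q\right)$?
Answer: $3 i \sqrt{6485} \approx 241.59 i$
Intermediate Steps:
$V{\left(q \right)} = - 432 q$ ($V{\left(q \right)} = - 216 \cdot 2 q = - 432 q$)
$\sqrt{V{\left(33 \right)} - 44109} = \sqrt{\left(-432\right) 33 - 44109} = \sqrt{-14256 - 44109} = \sqrt{-58365} = 3 i \sqrt{6485}$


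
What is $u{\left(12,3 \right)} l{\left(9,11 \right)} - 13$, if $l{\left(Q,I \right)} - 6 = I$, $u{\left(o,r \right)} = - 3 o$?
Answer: $-625$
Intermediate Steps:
$l{\left(Q,I \right)} = 6 + I$
$u{\left(12,3 \right)} l{\left(9,11 \right)} - 13 = \left(-3\right) 12 \left(6 + 11\right) - 13 = \left(-36\right) 17 - 13 = -612 - 13 = -625$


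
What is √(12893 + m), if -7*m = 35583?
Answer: 2*√95669/7 ≈ 88.373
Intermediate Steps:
m = -35583/7 (m = -⅐*35583 = -35583/7 ≈ -5083.3)
√(12893 + m) = √(12893 - 35583/7) = √(54668/7) = 2*√95669/7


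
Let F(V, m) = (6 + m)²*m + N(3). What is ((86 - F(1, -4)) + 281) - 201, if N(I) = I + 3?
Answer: 176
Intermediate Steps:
N(I) = 3 + I
F(V, m) = 6 + m*(6 + m)² (F(V, m) = (6 + m)²*m + (3 + 3) = m*(6 + m)² + 6 = 6 + m*(6 + m)²)
((86 - F(1, -4)) + 281) - 201 = ((86 - (6 - 4*(6 - 4)²)) + 281) - 201 = ((86 - (6 - 4*2²)) + 281) - 201 = ((86 - (6 - 4*4)) + 281) - 201 = ((86 - (6 - 16)) + 281) - 201 = ((86 - 1*(-10)) + 281) - 201 = ((86 + 10) + 281) - 201 = (96 + 281) - 201 = 377 - 201 = 176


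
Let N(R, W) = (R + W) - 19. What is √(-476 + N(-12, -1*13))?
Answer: 2*I*√130 ≈ 22.803*I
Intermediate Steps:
N(R, W) = -19 + R + W
√(-476 + N(-12, -1*13)) = √(-476 + (-19 - 12 - 1*13)) = √(-476 + (-19 - 12 - 13)) = √(-476 - 44) = √(-520) = 2*I*√130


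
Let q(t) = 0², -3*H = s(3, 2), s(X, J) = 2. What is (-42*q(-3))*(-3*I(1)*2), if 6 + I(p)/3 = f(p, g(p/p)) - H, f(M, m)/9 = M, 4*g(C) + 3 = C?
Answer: 0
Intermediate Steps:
g(C) = -¾ + C/4
f(M, m) = 9*M
H = -⅔ (H = -⅓*2 = -⅔ ≈ -0.66667)
I(p) = -16 + 27*p (I(p) = -18 + 3*(9*p - 1*(-⅔)) = -18 + 3*(9*p + ⅔) = -18 + 3*(⅔ + 9*p) = -18 + (2 + 27*p) = -16 + 27*p)
q(t) = 0
(-42*q(-3))*(-3*I(1)*2) = (-42*0)*(-3*(-16 + 27*1)*2) = 0*(-3*(-16 + 27)*2) = 0*(-3*11*2) = 0*(-33*2) = 0*(-66) = 0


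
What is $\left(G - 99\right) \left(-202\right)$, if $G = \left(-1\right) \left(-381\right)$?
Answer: $-56964$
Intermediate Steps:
$G = 381$
$\left(G - 99\right) \left(-202\right) = \left(381 - 99\right) \left(-202\right) = 282 \left(-202\right) = -56964$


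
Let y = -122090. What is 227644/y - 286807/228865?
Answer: -8711601069/2794212785 ≈ -3.1177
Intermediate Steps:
227644/y - 286807/228865 = 227644/(-122090) - 286807/228865 = 227644*(-1/122090) - 286807*1/228865 = -113822/61045 - 286807/228865 = -8711601069/2794212785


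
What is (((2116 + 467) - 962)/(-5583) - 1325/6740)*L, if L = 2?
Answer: -3664603/3762942 ≈ -0.97387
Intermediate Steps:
(((2116 + 467) - 962)/(-5583) - 1325/6740)*L = (((2116 + 467) - 962)/(-5583) - 1325/6740)*2 = ((2583 - 962)*(-1/5583) - 1325*1/6740)*2 = (1621*(-1/5583) - 265/1348)*2 = (-1621/5583 - 265/1348)*2 = -3664603/7525884*2 = -3664603/3762942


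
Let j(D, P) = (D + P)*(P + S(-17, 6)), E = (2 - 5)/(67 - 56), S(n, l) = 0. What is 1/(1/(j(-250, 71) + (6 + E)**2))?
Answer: -1533820/121 ≈ -12676.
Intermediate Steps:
E = -3/11 ≈ -0.27273
j(D, P) = P*(D + P) (j(D, P) = (D + P)*(P + 0) = (D + P)*P = P*(D + P))
1/(1/(j(-250, 71) + (6 + E)**2)) = 1/(1/(71*(-250 + 71) + (6 - 3/11)**2)) = 1/(1/(71*(-179) + (63/11)**2)) = 1/(1/(-12709 + 3969/121)) = 1/(1/(-1533820/121)) = 1/(-121/1533820) = -1533820/121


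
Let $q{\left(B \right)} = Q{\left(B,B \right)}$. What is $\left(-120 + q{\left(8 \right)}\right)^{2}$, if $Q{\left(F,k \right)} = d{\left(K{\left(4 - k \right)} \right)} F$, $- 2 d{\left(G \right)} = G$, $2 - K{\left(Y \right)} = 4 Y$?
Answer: $36864$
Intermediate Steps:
$K{\left(Y \right)} = 2 - 4 Y$
$d{\left(G \right)} = - \frac{G}{2}$
$Q{\left(F,k \right)} = F \left(7 - 2 k\right)$ ($Q{\left(F,k \right)} = - \frac{2 - 4 \left(4 - k\right)}{2} F = - \frac{2 + \left(-16 + 4 k\right)}{2} F = - \frac{-14 + 4 k}{2} F = \left(7 - 2 k\right) F = F \left(7 - 2 k\right)$)
$q{\left(B \right)} = B \left(7 - 2 B\right)$
$\left(-120 + q{\left(8 \right)}\right)^{2} = \left(-120 + 8 \left(7 - 16\right)\right)^{2} = \left(-120 + 8 \left(-9\right)\right)^{2} = \left(-120 - 72\right)^{2} = \left(-192\right)^{2} = 36864$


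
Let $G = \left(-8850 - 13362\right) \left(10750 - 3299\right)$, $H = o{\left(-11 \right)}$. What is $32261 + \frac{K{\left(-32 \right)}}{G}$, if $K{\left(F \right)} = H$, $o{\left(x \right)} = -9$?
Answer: $\frac{593249722749}{18389068} \approx 32261.0$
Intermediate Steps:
$H = -9$
$K{\left(F \right)} = -9$
$G = -165501612$ ($G = \left(-22212\right) 7451 = -165501612$)
$32261 + \frac{K{\left(-32 \right)}}{G} = 32261 - \frac{9}{-165501612} = 32261 - - \frac{1}{18389068} = 32261 + \frac{1}{18389068} = \frac{593249722749}{18389068}$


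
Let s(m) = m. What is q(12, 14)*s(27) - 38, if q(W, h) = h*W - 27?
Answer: 3769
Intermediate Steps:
q(W, h) = -27 + W*h (q(W, h) = W*h - 27 = -27 + W*h)
q(12, 14)*s(27) - 38 = (-27 + 12*14)*27 - 38 = (-27 + 168)*27 - 38 = 141*27 - 38 = 3807 - 38 = 3769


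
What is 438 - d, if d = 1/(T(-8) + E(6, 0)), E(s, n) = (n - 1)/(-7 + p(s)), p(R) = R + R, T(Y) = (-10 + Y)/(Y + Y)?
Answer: 16166/37 ≈ 436.92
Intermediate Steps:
T(Y) = (-10 + Y)/(2*Y) (T(Y) = (-10 + Y)/((2*Y)) = (-10 + Y)*(1/(2*Y)) = (-10 + Y)/(2*Y))
p(R) = 2*R
E(s, n) = (-1 + n)/(-7 + 2*s) (E(s, n) = (n - 1)/(-7 + 2*s) = (-1 + n)/(-7 + 2*s))
d = 40/37 (d = 1/((½)*(-10 - 8)/(-8) + (-1 + 0)/(-7 + 2*6)) = 1/((½)*(-⅛)*(-18) - 1/(-7 + 12)) = 1/(9/8 - 1/5) = 1/(9/8 + (⅕)*(-1)) = 1/(9/8 - ⅕) = 1/(37/40) = 40/37 ≈ 1.0811)
438 - d = 438 - 1*40/37 = 438 - 40/37 = 16166/37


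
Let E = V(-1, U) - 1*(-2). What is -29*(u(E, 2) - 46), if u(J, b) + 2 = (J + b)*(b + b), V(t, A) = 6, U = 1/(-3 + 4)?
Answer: 232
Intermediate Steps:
U = 1 (U = 1/1 = 1)
E = 8 (E = 6 - 1*(-2) = 6 + 2 = 8)
u(J, b) = -2 + 2*b*(J + b) (u(J, b) = -2 + (J + b)*(b + b) = -2 + (J + b)*(2*b) = -2 + 2*b*(J + b))
-29*(u(E, 2) - 46) = -29*((-2 + 2*2² + 2*8*2) - 46) = -29*((-2 + 2*4 + 32) - 46) = -29*((-2 + 8 + 32) - 46) = -29*(38 - 46) = -29*(-8) = 232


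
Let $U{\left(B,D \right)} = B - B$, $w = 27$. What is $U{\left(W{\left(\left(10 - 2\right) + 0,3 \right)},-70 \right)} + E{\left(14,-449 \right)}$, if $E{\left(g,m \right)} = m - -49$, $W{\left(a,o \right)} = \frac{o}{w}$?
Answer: $-400$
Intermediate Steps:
$W{\left(a,o \right)} = \frac{o}{27}$
$U{\left(B,D \right)} = 0$
$E{\left(g,m \right)} = 49 + m$ ($E{\left(g,m \right)} = m + 49 = 49 + m$)
$U{\left(W{\left(\left(10 - 2\right) + 0,3 \right)},-70 \right)} + E{\left(14,-449 \right)} = 0 + \left(49 - 449\right) = 0 - 400 = -400$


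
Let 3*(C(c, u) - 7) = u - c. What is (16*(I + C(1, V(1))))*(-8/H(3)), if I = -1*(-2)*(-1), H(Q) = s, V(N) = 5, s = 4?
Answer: -608/3 ≈ -202.67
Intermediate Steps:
H(Q) = 4
C(c, u) = 7 - c/3 + u/3 (C(c, u) = 7 + (u - c)/3 = 7 + (-c/3 + u/3) = 7 - c/3 + u/3)
I = -2 (I = 2*(-1) = -2)
(16*(I + C(1, V(1))))*(-8/H(3)) = (16*(-2 + (7 - ⅓*1 + (⅓)*5)))*(-8/4) = (16*(-2 + (7 - ⅓ + 5/3)))*(-8*¼) = (16*(-2 + 25/3))*(-2) = (16*(19/3))*(-2) = (304/3)*(-2) = -608/3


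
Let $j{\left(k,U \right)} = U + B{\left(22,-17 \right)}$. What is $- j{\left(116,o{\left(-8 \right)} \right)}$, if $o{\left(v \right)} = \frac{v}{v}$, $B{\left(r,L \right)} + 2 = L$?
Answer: $18$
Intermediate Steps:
$B{\left(r,L \right)} = -2 + L$
$o{\left(v \right)} = 1$
$j{\left(k,U \right)} = -19 + U$ ($j{\left(k,U \right)} = U - 19 = -19 + U$)
$- j{\left(116,o{\left(-8 \right)} \right)} = - (-19 + 1) = \left(-1\right) \left(-18\right) = 18$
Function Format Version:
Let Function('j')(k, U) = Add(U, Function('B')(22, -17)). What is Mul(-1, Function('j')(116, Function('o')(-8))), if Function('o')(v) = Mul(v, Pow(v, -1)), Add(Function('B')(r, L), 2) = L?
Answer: 18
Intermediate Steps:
Function('B')(r, L) = Add(-2, L)
Function('o')(v) = 1
Function('j')(k, U) = Add(-19, U) (Function('j')(k, U) = Add(U, Add(-2, -17)) = Add(U, -19) = Add(-19, U))
Mul(-1, Function('j')(116, Function('o')(-8))) = Mul(-1, Add(-19, 1)) = Mul(-1, -18) = 18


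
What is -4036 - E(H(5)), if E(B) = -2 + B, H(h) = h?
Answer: -4039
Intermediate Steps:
-4036 - E(H(5)) = -4036 - (-2 + 5) = -4036 - 1*3 = -4036 - 3 = -4039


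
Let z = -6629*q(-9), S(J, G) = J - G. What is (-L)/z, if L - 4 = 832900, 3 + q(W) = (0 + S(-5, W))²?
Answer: 832904/86177 ≈ 9.6650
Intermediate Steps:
q(W) = -3 + (-5 - W)² (q(W) = -3 + (0 + (-5 - W))² = -3 + (-5 - W)²)
L = 832904 (L = 4 + 832900 = 832904)
z = -86177 (z = -6629*(-3 + (5 - 9)²) = -6629*(-3 + (-4)²) = -6629*(-3 + 16) = -6629*13 = -86177)
(-L)/z = -1*832904/(-86177) = -832904*(-1/86177) = 832904/86177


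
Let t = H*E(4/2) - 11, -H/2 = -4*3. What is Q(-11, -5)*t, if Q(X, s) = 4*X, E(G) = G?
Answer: -1628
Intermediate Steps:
H = 24 (H = -(-8)*3 = -2*(-12) = 24)
t = 37 (t = 24*(4/2) - 11 = 24*(4*(½)) - 11 = 24*2 - 11 = 48 - 11 = 37)
Q(-11, -5)*t = (4*(-11))*37 = -44*37 = -1628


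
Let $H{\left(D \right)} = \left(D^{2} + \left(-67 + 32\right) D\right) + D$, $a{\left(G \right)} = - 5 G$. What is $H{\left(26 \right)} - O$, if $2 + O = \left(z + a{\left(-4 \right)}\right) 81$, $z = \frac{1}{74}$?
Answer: $- \frac{135205}{74} \approx -1827.1$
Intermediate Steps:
$H{\left(D \right)} = D^{2} - 34 D$ ($H{\left(D \right)} = \left(D^{2} - 35 D\right) + D = D^{2} - 34 D$)
$z = \frac{1}{74} \approx 0.013514$
$O = \frac{119813}{74}$ ($O = -2 + \left(\frac{1}{74} - -20\right) 81 = -2 + \left(\frac{1}{74} + 20\right) 81 = -2 + \frac{1481}{74} \cdot 81 = -2 + \frac{119961}{74} = \frac{119813}{74} \approx 1619.1$)
$H{\left(26 \right)} - O = 26 \left(-34 + 26\right) - \frac{119813}{74} = 26 \left(-8\right) - \frac{119813}{74} = -208 - \frac{119813}{74} = - \frac{135205}{74}$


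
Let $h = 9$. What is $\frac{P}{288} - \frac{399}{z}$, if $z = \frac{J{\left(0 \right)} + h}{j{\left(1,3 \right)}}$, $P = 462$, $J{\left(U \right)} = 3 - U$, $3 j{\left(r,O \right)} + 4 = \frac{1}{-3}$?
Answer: $\frac{7147}{144} \approx 49.632$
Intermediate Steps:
$j{\left(r,O \right)} = - \frac{13}{9}$ ($j{\left(r,O \right)} = - \frac{4}{3} + \frac{1}{3 \left(-3\right)} = - \frac{4}{3} + \frac{1}{3} \left(- \frac{1}{3}\right) = - \frac{4}{3} - \frac{1}{9} = - \frac{13}{9}$)
$z = - \frac{108}{13}$ ($z = \frac{\left(3 - 0\right) + 9}{- \frac{13}{9}} = - \frac{9 \left(\left(3 + 0\right) + 9\right)}{13} = - \frac{9 \left(3 + 9\right)}{13} = \left(- \frac{9}{13}\right) 12 = - \frac{108}{13} \approx -8.3077$)
$\frac{P}{288} - \frac{399}{z} = \frac{462}{288} - \frac{399}{- \frac{108}{13}} = 462 \cdot \frac{1}{288} - - \frac{1729}{36} = \frac{77}{48} + \frac{1729}{36} = \frac{7147}{144}$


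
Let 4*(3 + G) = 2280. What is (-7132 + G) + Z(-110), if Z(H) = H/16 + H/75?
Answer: -788801/120 ≈ -6573.3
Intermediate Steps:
G = 567 (G = -3 + (¼)*2280 = -3 + 570 = 567)
Z(H) = 91*H/1200 (Z(H) = H*(1/16) + H*(1/75) = H/16 + H/75 = 91*H/1200)
(-7132 + G) + Z(-110) = (-7132 + 567) + (91/1200)*(-110) = -6565 - 1001/120 = -788801/120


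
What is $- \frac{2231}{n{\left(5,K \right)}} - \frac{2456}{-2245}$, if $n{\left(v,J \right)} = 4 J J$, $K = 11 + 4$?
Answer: $- \frac{559639}{404100} \approx -1.3849$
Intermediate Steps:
$K = 15$
$n{\left(v,J \right)} = 4 J^{2}$
$- \frac{2231}{n{\left(5,K \right)}} - \frac{2456}{-2245} = - \frac{2231}{4 \cdot 15^{2}} - \frac{2456}{-2245} = - \frac{2231}{4 \cdot 225} - - \frac{2456}{2245} = - \frac{2231}{900} + \frac{2456}{2245} = - \frac{559639}{404100}$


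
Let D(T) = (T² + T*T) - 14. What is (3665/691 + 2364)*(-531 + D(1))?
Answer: -888993627/691 ≈ -1.2865e+6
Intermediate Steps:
D(T) = -14 + 2*T² (D(T) = (T² + T²) - 14 = 2*T² - 14 = -14 + 2*T²)
(3665/691 + 2364)*(-531 + D(1)) = (3665/691 + 2364)*(-531 + (-14 + 2*1²)) = (3665*(1/691) + 2364)*(-531 + (-14 + 2*1)) = (3665/691 + 2364)*(-531 + (-14 + 2)) = 1637189*(-531 - 12)/691 = (1637189/691)*(-543) = -888993627/691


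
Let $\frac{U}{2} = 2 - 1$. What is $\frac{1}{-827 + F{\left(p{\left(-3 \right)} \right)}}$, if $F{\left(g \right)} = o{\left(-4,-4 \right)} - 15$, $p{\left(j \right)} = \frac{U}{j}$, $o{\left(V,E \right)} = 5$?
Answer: $- \frac{1}{837} \approx -0.0011947$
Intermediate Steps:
$U = 2$ ($U = 2 \left(2 - 1\right) = 2 \cdot 1 = 2$)
$p{\left(j \right)} = \frac{2}{j}$
$F{\left(g \right)} = -10$ ($F{\left(g \right)} = 5 - 15 = -10$)
$\frac{1}{-827 + F{\left(p{\left(-3 \right)} \right)}} = \frac{1}{-827 - 10} = \frac{1}{-837} = - \frac{1}{837}$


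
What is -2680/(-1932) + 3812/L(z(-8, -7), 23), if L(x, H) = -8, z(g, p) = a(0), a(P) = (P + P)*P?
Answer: -458959/966 ≈ -475.11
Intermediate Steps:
a(P) = 2*P² (a(P) = (2*P)*P = 2*P²)
z(g, p) = 0 (z(g, p) = 2*0² = 2*0 = 0)
-2680/(-1932) + 3812/L(z(-8, -7), 23) = -2680/(-1932) + 3812/(-8) = -2680*(-1/1932) + 3812*(-⅛) = 670/483 - 953/2 = -458959/966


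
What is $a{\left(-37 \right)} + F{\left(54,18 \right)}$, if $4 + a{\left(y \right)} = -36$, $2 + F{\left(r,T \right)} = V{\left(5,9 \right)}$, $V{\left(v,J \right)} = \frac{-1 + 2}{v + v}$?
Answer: $- \frac{419}{10} \approx -41.9$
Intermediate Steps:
$V{\left(v,J \right)} = \frac{1}{2 v}$ ($V{\left(v,J \right)} = 1 \frac{1}{2 v} = \frac{1}{2 v}$)
$F{\left(r,T \right)} = - \frac{19}{10}$ ($F{\left(r,T \right)} = -2 + \frac{1}{2 \cdot 5} = -2 + \frac{1}{2} \cdot \frac{1}{5} = -2 + \frac{1}{10} = - \frac{19}{10}$)
$a{\left(y \right)} = -40$ ($a{\left(y \right)} = -4 - 36 = -40$)
$a{\left(-37 \right)} + F{\left(54,18 \right)} = -40 - \frac{19}{10} = - \frac{419}{10}$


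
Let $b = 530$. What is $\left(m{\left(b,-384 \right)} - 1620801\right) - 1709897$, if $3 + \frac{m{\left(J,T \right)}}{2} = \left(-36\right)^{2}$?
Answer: $-3328112$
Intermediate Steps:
$m{\left(J,T \right)} = 2586$ ($m{\left(J,T \right)} = -6 + 2 \left(-36\right)^{2} = -6 + 2 \cdot 1296 = -6 + 2592 = 2586$)
$\left(m{\left(b,-384 \right)} - 1620801\right) - 1709897 = \left(2586 - 1620801\right) - 1709897 = -1618215 - 1709897 = -3328112$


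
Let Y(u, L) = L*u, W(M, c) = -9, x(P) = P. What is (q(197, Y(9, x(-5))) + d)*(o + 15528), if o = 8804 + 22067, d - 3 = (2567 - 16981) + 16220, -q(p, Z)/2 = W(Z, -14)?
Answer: 84770973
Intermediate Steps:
q(p, Z) = 18 (q(p, Z) = -2*(-9) = 18)
d = 1809 (d = 3 + ((2567 - 16981) + 16220) = 3 + (-14414 + 16220) = 3 + 1806 = 1809)
o = 30871
(q(197, Y(9, x(-5))) + d)*(o + 15528) = (18 + 1809)*(30871 + 15528) = 1827*46399 = 84770973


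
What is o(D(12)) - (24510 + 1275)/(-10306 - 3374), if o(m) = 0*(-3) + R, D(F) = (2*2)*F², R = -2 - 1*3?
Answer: -947/304 ≈ -3.1151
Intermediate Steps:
R = -5 (R = -2 - 3 = -5)
D(F) = 4*F²
o(m) = -5 (o(m) = 0*(-3) - 5 = 0 - 5 = -5)
o(D(12)) - (24510 + 1275)/(-10306 - 3374) = -5 - (24510 + 1275)/(-10306 - 3374) = -5 - 25785/(-13680) = -5 - 25785*(-1)/13680 = -5 - 1*(-573/304) = -5 + 573/304 = -947/304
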